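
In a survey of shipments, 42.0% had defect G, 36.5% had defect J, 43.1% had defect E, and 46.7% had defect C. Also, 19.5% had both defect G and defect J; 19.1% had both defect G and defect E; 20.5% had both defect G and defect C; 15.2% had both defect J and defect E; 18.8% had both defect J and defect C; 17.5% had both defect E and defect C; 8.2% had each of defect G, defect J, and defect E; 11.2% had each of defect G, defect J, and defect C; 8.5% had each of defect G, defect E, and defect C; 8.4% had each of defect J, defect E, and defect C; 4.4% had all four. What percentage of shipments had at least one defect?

Apply inclusion-exclusion:
P(≥1) = 42.0 + 36.5 + 43.1 + 46.7 − 19.5 − 19.1 − 20.5 − 15.2 − 18.8 − 17.5 + 8.2 + 11.2 + 8.5 + 8.4 − 4.4 = 89.6%

89.6%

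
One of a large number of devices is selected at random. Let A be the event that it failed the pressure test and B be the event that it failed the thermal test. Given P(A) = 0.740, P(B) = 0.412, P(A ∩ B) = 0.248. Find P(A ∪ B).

0.904

P(A ∪ B) = 0.740 + 0.412 − 0.248 = 0.904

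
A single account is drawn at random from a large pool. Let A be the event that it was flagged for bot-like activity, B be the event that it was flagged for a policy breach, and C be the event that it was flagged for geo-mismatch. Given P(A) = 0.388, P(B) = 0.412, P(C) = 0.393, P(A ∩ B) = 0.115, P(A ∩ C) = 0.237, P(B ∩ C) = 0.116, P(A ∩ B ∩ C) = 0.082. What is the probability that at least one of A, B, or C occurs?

0.807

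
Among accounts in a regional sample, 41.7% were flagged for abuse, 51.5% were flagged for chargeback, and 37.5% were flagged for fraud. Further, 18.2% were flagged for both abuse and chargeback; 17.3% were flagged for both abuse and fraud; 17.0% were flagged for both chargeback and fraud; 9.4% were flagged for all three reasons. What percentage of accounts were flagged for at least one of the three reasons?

87.6%

By inclusion–exclusion:
P(≥1) = 41.7 + 51.5 + 37.5 − 18.2 − 17.3 − 17.0 + 9.4 = 87.6%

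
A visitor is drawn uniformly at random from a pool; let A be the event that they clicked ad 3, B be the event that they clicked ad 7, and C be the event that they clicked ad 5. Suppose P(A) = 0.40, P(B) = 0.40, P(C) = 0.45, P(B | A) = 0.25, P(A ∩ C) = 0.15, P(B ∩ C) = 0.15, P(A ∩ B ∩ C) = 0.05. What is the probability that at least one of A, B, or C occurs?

0.90

P(A ∩ B) = P(A)·P(B|A) = 0.40 × 0.25 = 0.10
P(A ∪ B ∪ C) = 0.40 + 0.40 + 0.45 − 0.10 − 0.15 − 0.15 + 0.05 = 0.90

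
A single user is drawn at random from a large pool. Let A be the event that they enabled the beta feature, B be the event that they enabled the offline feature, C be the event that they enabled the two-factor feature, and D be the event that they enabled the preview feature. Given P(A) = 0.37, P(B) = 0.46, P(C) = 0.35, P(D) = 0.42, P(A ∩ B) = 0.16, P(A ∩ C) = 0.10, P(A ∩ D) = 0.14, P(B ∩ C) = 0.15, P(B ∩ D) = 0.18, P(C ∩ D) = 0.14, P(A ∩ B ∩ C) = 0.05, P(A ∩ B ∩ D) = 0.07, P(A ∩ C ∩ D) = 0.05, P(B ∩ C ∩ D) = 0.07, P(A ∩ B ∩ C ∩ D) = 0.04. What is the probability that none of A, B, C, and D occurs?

0.07

Apply inclusion-exclusion:
P(A ∪ B ∪ C ∪ D) = 0.37 + 0.46 + 0.35 + 0.42 − 0.16 − 0.10 − 0.14 − 0.15 − 0.18 − 0.14 + 0.05 + 0.07 + 0.05 + 0.07 − 0.04 = 0.93
P(none) = 1 − 0.93 = 0.07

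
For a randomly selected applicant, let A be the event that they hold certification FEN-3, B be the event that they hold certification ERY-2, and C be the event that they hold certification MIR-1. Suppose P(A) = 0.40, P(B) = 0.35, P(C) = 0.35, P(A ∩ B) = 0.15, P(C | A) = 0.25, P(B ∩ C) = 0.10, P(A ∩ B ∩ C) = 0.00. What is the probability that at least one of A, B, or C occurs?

0.75

P(A ∩ C) = P(A)·P(C|A) = 0.40 × 0.25 = 0.10
Inclusion–exclusion gives
P(A ∪ B ∪ C) = 0.40 + 0.35 + 0.35 − 0.15 − 0.10 − 0.10 + 0.00 = 0.75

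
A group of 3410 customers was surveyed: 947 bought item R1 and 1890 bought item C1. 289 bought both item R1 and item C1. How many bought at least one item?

2548

By inclusion-exclusion,
|union| = 947 + 1890 − 289 = 2548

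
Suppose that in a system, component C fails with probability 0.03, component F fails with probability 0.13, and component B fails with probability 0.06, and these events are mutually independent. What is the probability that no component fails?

P(none) = (1 − 0.03) × (1 − 0.13) × (1 − 0.06) = 0.97 × 0.87 × 0.94 = 0.793266

0.793266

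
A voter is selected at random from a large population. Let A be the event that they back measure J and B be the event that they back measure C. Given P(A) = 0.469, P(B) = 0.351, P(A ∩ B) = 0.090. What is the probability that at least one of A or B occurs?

0.730

P(A ∪ B) = 0.469 + 0.351 − 0.090 = 0.730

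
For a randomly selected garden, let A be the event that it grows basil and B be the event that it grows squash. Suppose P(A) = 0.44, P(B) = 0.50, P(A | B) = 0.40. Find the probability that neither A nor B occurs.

P(A ∩ B) = P(B)·P(A|B) = 0.50 × 0.40 = 0.20
By inclusion–exclusion:
P(A ∪ B) = 0.44 + 0.50 − 0.20 = 0.74
P(none) = 1 − 0.74 = 0.26

0.26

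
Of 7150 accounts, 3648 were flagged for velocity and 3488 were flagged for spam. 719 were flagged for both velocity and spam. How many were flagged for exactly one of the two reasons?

5698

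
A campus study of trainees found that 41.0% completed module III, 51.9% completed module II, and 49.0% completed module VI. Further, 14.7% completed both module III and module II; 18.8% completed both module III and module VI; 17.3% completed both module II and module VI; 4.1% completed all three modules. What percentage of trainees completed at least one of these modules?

95.2%

Apply inclusion-exclusion:
P(≥1) = 41.0 + 51.9 + 49.0 − 14.7 − 18.8 − 17.3 + 4.1 = 95.2%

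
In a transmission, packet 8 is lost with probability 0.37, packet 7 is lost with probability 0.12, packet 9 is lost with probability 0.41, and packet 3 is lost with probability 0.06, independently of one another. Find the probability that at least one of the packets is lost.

0.69252976

Since the events are independent, P(none) is the product of the individual non-occurrence probabilities.
P(none) = (1 − 0.37) × (1 − 0.12) × (1 − 0.41) × (1 − 0.06) = 0.63 × 0.88 × 0.59 × 0.94 = 0.30747024
P(at least one) = 1 − 0.30747024 = 0.69252976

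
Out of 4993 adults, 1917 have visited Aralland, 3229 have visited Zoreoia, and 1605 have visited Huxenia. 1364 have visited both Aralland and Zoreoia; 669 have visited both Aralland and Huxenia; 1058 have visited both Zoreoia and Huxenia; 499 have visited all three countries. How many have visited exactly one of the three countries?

2066

N(exactly one) = 1917 + 3229 + 1605 − 2·1364 − 2·669 − 2·1058 + 3·499 = 2066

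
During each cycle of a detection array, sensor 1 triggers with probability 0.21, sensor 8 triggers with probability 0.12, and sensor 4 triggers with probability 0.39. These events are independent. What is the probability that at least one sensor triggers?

0.575928

P(none) = (1 − 0.21) × (1 − 0.12) × (1 − 0.39) = 0.79 × 0.88 × 0.61 = 0.424072
P(at least one) = 1 − 0.424072 = 0.575928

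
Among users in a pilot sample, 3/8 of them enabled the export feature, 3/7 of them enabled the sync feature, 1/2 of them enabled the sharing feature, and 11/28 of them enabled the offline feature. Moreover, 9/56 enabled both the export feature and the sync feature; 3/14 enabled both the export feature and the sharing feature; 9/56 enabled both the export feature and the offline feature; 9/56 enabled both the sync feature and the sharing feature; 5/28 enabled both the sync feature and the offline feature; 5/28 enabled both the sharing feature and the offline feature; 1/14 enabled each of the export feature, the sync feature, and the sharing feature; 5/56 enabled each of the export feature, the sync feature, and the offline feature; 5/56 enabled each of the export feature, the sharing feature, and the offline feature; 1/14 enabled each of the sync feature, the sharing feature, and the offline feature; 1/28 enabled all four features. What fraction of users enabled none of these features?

1/14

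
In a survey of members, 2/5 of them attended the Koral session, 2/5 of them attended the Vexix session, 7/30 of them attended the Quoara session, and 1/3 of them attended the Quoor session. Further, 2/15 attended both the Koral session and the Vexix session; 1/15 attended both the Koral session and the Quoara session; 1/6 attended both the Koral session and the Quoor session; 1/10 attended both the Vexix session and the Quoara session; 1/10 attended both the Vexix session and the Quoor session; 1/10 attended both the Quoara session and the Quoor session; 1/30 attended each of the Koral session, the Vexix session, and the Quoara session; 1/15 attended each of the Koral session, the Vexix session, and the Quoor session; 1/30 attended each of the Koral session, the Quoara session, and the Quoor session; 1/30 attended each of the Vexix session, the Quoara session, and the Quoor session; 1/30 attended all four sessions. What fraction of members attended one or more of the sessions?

5/6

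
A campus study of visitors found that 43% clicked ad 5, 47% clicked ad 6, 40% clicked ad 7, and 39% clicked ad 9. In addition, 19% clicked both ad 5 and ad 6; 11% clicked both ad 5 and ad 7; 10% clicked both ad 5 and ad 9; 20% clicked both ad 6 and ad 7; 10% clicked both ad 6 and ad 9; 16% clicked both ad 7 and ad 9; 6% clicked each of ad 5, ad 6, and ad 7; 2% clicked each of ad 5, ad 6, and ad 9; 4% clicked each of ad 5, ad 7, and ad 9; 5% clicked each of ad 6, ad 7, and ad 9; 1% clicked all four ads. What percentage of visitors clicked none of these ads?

P(≥1) = 43 + 47 + 40 + 39 − 19 − 11 − 10 − 20 − 10 − 16 + 6 + 2 + 4 + 5 − 1 = 99%
P(none) = 100% − 99% = 1%

1%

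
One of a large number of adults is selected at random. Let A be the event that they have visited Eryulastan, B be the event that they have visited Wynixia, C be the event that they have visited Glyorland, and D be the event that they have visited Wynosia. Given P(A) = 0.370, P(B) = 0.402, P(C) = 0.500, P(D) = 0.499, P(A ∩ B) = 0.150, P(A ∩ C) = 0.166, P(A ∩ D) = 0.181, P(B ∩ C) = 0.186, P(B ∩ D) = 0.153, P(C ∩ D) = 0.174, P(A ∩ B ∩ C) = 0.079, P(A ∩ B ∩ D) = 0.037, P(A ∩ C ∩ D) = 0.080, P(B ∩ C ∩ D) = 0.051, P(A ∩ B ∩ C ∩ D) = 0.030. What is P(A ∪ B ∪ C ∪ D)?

0.978

Using inclusion–exclusion:
P(A ∪ B ∪ C ∪ D) = 0.370 + 0.402 + 0.500 + 0.499 − 0.150 − 0.166 − 0.181 − 0.186 − 0.153 − 0.174 + 0.079 + 0.037 + 0.080 + 0.051 − 0.030 = 0.978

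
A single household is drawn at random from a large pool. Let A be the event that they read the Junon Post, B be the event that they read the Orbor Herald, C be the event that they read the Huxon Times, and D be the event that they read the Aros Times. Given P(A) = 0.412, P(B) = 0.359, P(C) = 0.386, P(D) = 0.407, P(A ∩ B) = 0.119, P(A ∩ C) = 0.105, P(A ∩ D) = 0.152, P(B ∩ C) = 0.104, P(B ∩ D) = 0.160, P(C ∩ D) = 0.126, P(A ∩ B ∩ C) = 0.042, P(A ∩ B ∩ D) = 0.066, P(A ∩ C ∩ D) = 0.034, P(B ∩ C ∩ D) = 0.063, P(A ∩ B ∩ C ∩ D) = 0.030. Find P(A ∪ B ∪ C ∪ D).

P(A ∪ B ∪ C ∪ D) = 0.412 + 0.359 + 0.386 + 0.407 − 0.119 − 0.105 − 0.152 − 0.104 − 0.160 − 0.126 + 0.042 + 0.066 + 0.034 + 0.063 − 0.030 = 0.973

0.973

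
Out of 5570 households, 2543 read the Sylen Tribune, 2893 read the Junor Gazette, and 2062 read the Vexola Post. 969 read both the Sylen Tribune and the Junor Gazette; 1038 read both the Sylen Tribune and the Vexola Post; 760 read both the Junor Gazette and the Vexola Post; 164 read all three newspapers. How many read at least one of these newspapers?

By inclusion–exclusion:
N(≥1) = 2543 + 2893 + 2062 − 969 − 1038 − 760 + 164 = 4895

4895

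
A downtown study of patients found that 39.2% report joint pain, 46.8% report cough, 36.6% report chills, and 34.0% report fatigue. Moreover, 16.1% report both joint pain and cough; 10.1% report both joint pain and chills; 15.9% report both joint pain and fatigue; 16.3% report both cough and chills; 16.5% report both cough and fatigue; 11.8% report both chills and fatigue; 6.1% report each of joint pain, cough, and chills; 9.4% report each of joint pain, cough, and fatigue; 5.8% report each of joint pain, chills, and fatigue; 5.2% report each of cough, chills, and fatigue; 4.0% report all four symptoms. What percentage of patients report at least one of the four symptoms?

P(≥1) = 39.2 + 46.8 + 36.6 + 34.0 − 16.1 − 10.1 − 15.9 − 16.3 − 16.5 − 11.8 + 6.1 + 9.4 + 5.8 + 5.2 − 4.0 = 92.4%

92.4%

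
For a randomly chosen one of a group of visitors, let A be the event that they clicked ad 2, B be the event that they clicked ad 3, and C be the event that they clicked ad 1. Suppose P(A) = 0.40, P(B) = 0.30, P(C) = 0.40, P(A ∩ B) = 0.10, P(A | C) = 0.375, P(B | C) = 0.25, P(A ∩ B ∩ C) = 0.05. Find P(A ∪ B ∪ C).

0.80

P(A ∩ C) = P(C)·P(A|C) = 0.40 × 0.375 = 0.15
P(B ∩ C) = P(C)·P(B|C) = 0.40 × 0.25 = 0.10
Using inclusion–exclusion:
P(A ∪ B ∪ C) = 0.40 + 0.30 + 0.40 − 0.10 − 0.15 − 0.10 + 0.05 = 0.80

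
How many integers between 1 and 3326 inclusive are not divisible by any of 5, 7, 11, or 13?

floor(3326/5) + floor(3326/7) + floor(3326/11) + floor(3326/13) − floor(3326/35) − floor(3326/55) − floor(3326/65) − floor(3326/77) − floor(3326/91) − floor(3326/143) + floor(3326/385) + floor(3326/455) + floor(3326/715) + floor(3326/1001) − floor(3326/5005) = 665 + 475 + 302 + 255 − 95 − 60 − 51 − 43 − 36 − 23 + 8 + 7 + 4 + 3 − 0 = 1411
3326 − 1411 = 1915

1915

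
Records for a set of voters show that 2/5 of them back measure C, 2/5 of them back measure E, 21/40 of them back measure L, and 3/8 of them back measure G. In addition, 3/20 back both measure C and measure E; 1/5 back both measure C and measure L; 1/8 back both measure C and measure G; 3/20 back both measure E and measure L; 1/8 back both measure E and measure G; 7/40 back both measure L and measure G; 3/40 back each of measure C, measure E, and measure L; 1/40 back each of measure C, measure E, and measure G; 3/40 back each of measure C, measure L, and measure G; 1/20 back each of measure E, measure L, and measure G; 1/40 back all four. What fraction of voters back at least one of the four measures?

39/40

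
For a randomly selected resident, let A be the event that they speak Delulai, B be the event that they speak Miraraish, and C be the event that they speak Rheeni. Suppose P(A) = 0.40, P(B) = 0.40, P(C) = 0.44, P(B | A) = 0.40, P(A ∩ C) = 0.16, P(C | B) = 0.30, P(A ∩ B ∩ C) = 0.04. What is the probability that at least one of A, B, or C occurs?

P(A ∩ B) = P(A)·P(B|A) = 0.40 × 0.40 = 0.16
P(B ∩ C) = P(B)·P(C|B) = 0.40 × 0.30 = 0.12
By inclusion-exclusion,
P(A ∪ B ∪ C) = 0.40 + 0.40 + 0.44 − 0.16 − 0.16 − 0.12 + 0.04 = 0.84

0.84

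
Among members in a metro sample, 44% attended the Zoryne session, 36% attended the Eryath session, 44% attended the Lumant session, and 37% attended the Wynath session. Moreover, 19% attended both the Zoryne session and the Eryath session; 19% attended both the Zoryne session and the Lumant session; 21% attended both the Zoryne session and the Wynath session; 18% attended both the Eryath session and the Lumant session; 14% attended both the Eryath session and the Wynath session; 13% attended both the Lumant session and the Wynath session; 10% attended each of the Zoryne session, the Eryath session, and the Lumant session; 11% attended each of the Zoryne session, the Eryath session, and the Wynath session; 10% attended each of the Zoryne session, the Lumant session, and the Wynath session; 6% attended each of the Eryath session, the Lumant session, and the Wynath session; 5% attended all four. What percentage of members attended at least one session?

P(union) = 44 + 36 + 44 + 37 − 19 − 19 − 21 − 18 − 14 − 13 + 10 + 11 + 10 + 6 − 5 = 89%

89%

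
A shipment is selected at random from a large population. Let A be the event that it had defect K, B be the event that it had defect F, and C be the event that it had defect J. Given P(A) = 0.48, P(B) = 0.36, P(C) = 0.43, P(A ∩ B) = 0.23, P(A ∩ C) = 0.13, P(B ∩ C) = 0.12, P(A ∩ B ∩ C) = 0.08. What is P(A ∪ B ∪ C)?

0.87

P(A ∪ B ∪ C) = 0.48 + 0.36 + 0.43 − 0.23 − 0.13 − 0.12 + 0.08 = 0.87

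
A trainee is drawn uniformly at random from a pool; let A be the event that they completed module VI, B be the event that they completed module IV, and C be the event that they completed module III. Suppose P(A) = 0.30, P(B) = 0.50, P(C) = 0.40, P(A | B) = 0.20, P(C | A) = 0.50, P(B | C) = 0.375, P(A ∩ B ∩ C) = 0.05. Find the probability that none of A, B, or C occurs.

0.15

P(A ∩ B) = P(B)·P(A|B) = 0.50 × 0.20 = 0.10
P(A ∩ C) = P(A)·P(C|A) = 0.30 × 0.50 = 0.15
P(B ∩ C) = P(C)·P(B|C) = 0.40 × 0.375 = 0.15
P(A ∪ B ∪ C) = 0.30 + 0.50 + 0.40 − 0.10 − 0.15 − 0.15 + 0.05 = 0.85
P(none) = 1 − 0.85 = 0.15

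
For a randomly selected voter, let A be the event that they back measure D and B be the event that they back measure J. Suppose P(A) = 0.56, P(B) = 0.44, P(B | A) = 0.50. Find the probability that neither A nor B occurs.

P(A ∩ B) = P(A)·P(B|A) = 0.56 × 0.50 = 0.28
Using inclusion–exclusion:
P(A ∪ B) = 0.56 + 0.44 − 0.28 = 0.72
P(none) = 1 − 0.72 = 0.28

0.28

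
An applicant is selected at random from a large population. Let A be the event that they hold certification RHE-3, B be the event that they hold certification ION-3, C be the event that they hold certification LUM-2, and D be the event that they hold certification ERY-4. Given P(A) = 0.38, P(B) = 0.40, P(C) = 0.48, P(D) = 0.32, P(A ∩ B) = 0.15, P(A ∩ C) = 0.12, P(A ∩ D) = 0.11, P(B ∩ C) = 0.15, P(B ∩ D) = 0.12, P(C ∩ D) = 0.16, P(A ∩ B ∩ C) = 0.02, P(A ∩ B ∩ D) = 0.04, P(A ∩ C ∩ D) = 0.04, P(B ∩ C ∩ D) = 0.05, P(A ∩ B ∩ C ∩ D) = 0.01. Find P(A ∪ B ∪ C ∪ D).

P(A ∪ B ∪ C ∪ D) = 0.38 + 0.40 + 0.48 + 0.32 − 0.15 − 0.12 − 0.11 − 0.15 − 0.12 − 0.16 + 0.02 + 0.04 + 0.04 + 0.05 − 0.01 = 0.91

0.91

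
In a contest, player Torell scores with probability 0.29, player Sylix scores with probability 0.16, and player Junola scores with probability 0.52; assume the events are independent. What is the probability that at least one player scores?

P(none) = (1 − 0.29) × (1 − 0.16) × (1 − 0.52) = 0.71 × 0.84 × 0.48 = 0.286272
P(at least one) = 1 − 0.286272 = 0.713728

0.713728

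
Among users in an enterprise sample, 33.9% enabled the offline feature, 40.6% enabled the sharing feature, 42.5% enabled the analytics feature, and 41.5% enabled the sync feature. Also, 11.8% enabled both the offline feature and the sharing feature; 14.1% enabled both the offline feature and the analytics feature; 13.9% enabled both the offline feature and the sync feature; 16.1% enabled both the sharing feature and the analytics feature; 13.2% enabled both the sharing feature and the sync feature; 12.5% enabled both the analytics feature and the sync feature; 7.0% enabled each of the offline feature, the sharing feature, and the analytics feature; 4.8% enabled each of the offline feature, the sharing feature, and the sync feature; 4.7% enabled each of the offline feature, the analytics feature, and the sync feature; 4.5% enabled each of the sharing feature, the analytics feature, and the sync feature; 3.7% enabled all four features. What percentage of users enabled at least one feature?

94.2%

Inclusion–exclusion gives
P(at least one) = 33.9 + 40.6 + 42.5 + 41.5 − 11.8 − 14.1 − 13.9 − 16.1 − 13.2 − 12.5 + 7.0 + 4.8 + 4.7 + 4.5 − 3.7 = 94.2%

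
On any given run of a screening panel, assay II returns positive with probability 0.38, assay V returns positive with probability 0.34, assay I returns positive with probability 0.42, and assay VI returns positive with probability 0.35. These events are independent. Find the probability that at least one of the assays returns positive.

Independence gives P(none) = ∏(1 − pᵢ).
P(none) = (1 − 0.38) × (1 − 0.34) × (1 − 0.42) × (1 − 0.35) = 0.62 × 0.66 × 0.58 × 0.65 = 0.1542684
P(at least one) = 1 − 0.1542684 = 0.8457316

0.8457316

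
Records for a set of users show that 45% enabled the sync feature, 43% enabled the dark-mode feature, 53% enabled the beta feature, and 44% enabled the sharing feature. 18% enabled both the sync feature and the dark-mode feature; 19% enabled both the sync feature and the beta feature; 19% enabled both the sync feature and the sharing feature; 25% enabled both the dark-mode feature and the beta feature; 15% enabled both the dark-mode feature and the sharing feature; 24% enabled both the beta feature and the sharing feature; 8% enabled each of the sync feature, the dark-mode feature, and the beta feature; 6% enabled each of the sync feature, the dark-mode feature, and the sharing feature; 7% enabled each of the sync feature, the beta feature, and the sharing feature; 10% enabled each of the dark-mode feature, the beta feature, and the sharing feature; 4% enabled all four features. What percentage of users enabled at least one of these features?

By inclusion–exclusion:
P(at least one) = 45 + 43 + 53 + 44 − 18 − 19 − 19 − 25 − 15 − 24 + 8 + 6 + 7 + 10 − 4 = 92%

92%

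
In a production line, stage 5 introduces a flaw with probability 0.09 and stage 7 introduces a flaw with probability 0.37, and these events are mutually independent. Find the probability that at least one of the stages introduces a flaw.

P(none) = (1 − 0.09) × (1 − 0.37) = 0.91 × 0.63 = 0.5733
P(at least one) = 1 − 0.5733 = 0.4267

0.4267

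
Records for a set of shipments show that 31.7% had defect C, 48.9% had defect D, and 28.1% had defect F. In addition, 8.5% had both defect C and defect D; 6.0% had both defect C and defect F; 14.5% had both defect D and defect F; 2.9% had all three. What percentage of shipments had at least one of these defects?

82.6%

P(at least one) = 31.7 + 48.9 + 28.1 − 8.5 − 6.0 − 14.5 + 2.9 = 82.6%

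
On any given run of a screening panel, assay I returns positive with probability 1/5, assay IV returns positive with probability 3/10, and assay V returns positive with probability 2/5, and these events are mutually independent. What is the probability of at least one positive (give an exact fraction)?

P(none) = (1 − 1/5) × (1 − 3/10) × (1 − 2/5) = 4/5 × 7/10 × 3/5 = 42/125
P(at least one) = 1 − 42/125 = 83/125

83/125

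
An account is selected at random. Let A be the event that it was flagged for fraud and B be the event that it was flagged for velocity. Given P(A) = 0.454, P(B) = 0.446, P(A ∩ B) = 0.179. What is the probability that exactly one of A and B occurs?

By inclusion–exclusion (exactly-one form):
P(exactly one) = 0.454 + 0.446 − 2·0.179 = 0.542

0.542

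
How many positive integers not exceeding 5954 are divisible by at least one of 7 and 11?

1314

Inclusion–exclusion gives
floor(5954/7) + floor(5954/11) − floor(5954/77) = 850 + 541 − 77 = 1314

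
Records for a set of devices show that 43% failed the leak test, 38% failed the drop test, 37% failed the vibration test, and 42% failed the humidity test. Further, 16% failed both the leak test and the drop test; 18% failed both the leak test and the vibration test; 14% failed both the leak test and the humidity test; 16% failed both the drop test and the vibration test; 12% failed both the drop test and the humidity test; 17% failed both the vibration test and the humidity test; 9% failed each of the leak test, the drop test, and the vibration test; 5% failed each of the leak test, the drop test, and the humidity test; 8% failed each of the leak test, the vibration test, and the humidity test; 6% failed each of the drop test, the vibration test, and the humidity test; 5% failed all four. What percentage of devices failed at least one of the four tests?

90%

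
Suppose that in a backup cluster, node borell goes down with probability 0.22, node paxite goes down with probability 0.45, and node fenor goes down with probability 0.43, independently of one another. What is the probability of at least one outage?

P(none) = (1 − 0.22) × (1 − 0.45) × (1 − 0.43) = 0.78 × 0.55 × 0.57 = 0.24453
P(at least one) = 1 − 0.24453 = 0.75547

0.75547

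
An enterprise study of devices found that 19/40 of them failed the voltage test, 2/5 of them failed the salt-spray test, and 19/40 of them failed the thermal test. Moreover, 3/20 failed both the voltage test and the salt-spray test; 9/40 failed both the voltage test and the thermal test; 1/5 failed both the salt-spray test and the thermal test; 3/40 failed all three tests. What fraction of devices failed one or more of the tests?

17/20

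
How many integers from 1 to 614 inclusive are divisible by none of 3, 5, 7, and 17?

204 + 122 + 87 + 36 − 40 − 29 − 12 − 17 − 7 − 5 + 5 + 2 + 1 + 1 − 0 = 348
614 − 348 = 266

266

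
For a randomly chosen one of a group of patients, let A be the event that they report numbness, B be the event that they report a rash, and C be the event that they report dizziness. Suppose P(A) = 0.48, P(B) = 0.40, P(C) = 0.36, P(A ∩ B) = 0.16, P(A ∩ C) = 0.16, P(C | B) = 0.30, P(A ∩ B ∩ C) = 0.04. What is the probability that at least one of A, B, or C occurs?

P(B ∩ C) = P(B)·P(C|B) = 0.40 × 0.30 = 0.12
Using inclusion–exclusion:
P(A ∪ B ∪ C) = 0.48 + 0.40 + 0.36 − 0.16 − 0.16 − 0.12 + 0.04 = 0.84

0.84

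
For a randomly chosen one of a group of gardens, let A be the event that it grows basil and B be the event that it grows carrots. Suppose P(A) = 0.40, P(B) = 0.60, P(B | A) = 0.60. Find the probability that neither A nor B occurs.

P(A ∩ B) = P(A)·P(B|A) = 0.40 × 0.60 = 0.24
By inclusion-exclusion,
P(A ∪ B) = 0.40 + 0.60 − 0.24 = 0.76
P(none) = 1 − 0.76 = 0.24

0.24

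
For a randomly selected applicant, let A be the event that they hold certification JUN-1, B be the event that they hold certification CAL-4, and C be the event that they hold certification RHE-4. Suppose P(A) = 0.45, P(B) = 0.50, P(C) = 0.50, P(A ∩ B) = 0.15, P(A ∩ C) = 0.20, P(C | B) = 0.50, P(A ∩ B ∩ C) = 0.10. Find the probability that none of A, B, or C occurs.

0.05

P(B ∩ C) = P(B)·P(C|B) = 0.50 × 0.50 = 0.25
By inclusion-exclusion,
P(A ∪ B ∪ C) = 0.45 + 0.50 + 0.50 − 0.15 − 0.20 − 0.25 + 0.10 = 0.95
P(none) = 1 − 0.95 = 0.05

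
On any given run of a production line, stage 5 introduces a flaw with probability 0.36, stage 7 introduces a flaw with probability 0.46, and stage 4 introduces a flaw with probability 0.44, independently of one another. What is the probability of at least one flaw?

0.806464

P(none) = (1 − 0.36) × (1 − 0.46) × (1 − 0.44) = 0.64 × 0.54 × 0.56 = 0.193536
P(at least one) = 1 − 0.193536 = 0.806464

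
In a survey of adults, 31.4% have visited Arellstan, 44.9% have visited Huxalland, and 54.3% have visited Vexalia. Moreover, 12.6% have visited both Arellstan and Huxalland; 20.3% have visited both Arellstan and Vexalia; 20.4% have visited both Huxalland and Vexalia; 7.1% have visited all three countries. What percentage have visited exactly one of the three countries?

P(exactly one) = 31.4 + 44.9 + 54.3 − 2·12.6 − 2·20.3 − 2·20.4 + 3·7.1 = 45.3%

45.3%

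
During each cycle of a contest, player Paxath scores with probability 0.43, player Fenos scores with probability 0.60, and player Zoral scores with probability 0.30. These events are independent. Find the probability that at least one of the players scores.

0.8404

P(none) = (1 − 0.43) × (1 − 0.60) × (1 − 0.30) = 0.57 × 0.40 × 0.70 = 0.1596
P(at least one) = 1 − 0.1596 = 0.8404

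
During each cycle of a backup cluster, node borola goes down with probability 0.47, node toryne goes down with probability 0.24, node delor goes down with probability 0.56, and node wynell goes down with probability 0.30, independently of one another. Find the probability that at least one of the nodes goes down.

0.8759376

P(none) = (1 − 0.47) × (1 − 0.24) × (1 − 0.56) × (1 − 0.30) = 0.53 × 0.76 × 0.44 × 0.70 = 0.1240624
P(at least one) = 1 − 0.1240624 = 0.8759376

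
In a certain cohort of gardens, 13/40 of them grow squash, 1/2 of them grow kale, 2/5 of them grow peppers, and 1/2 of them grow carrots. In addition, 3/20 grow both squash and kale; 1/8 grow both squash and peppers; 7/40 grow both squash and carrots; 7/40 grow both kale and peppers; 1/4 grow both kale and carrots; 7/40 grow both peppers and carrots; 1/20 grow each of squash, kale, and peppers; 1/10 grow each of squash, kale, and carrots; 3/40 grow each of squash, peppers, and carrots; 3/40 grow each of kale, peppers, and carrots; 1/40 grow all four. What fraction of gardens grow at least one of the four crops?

19/20

Apply inclusion-exclusion:
P(at least one) = 13/40 + 1/2 + 2/5 + 1/2 − 3/20 − 1/8 − 7/40 − 7/40 − 1/4 − 7/40 + 1/20 + 1/10 + 3/40 + 3/40 − 1/40 = 19/20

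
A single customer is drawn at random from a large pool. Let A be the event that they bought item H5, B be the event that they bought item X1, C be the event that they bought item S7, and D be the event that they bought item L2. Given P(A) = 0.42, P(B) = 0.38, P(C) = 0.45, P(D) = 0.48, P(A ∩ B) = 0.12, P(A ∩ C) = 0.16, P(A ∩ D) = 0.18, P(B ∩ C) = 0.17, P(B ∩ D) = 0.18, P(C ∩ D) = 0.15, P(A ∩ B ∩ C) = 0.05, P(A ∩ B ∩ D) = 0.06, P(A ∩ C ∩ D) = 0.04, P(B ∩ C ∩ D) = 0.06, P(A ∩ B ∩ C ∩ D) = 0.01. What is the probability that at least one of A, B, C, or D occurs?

0.97

By inclusion–exclusion:
P(A ∪ B ∪ C ∪ D) = 0.42 + 0.38 + 0.45 + 0.48 − 0.12 − 0.16 − 0.18 − 0.17 − 0.18 − 0.15 + 0.05 + 0.06 + 0.04 + 0.06 − 0.01 = 0.97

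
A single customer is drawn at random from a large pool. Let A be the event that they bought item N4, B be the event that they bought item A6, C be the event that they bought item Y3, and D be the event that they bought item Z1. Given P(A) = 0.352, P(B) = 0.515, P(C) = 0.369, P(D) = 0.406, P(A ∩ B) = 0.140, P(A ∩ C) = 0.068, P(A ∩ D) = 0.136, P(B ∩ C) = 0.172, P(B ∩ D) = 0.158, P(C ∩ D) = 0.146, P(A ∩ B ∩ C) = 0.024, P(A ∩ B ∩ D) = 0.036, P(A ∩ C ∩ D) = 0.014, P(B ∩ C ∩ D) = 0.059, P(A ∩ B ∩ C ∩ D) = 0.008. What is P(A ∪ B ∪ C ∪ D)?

Inclusion–exclusion gives
P(A ∪ B ∪ C ∪ D) = 0.352 + 0.515 + 0.369 + 0.406 − 0.140 − 0.068 − 0.136 − 0.172 − 0.158 − 0.146 + 0.024 + 0.036 + 0.014 + 0.059 − 0.008 = 0.947

0.947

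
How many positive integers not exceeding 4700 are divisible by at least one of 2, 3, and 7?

Using inclusion–exclusion:
⌊4700/2⌋ + ⌊4700/3⌋ + ⌊4700/7⌋ − ⌊4700/6⌋ − ⌊4700/14⌋ − ⌊4700/21⌋ + ⌊4700/42⌋ = 2350 + 1566 + 671 − 783 − 335 − 223 + 111 = 3357

3357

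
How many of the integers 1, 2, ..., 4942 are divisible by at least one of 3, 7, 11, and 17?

2525

1647 + 706 + 449 + 290 − 235 − 149 − 96 − 64 − 41 − 26 + 21 + 13 + 8 + 3 − 1 = 2525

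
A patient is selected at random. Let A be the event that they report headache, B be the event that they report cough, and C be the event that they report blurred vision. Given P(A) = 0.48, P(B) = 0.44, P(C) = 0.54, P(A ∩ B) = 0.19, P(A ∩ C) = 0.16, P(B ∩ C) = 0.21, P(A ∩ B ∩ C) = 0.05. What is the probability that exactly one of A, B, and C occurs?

P(exactly one) = 0.48 + 0.44 + 0.54 − 2·0.19 − 2·0.16 − 2·0.21 + 3·0.05 = 0.49

0.49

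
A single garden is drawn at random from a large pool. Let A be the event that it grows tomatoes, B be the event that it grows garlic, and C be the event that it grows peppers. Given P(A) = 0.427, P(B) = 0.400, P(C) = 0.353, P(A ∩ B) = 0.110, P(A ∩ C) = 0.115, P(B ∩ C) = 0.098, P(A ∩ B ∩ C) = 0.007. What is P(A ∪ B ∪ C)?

By inclusion–exclusion:
P(A ∪ B ∪ C) = 0.427 + 0.400 + 0.353 − 0.110 − 0.115 − 0.098 + 0.007 = 0.864

0.864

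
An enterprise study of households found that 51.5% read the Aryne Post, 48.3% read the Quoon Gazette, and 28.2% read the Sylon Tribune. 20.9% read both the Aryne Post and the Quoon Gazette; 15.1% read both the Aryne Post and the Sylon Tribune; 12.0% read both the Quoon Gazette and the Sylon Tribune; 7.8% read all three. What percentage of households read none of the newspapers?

Apply inclusion-exclusion:
P(at least one) = 51.5 + 48.3 + 28.2 − 20.9 − 15.1 − 12.0 + 7.8 = 87.8%
P(none) = 100% − 87.8% = 12.2%

12.2%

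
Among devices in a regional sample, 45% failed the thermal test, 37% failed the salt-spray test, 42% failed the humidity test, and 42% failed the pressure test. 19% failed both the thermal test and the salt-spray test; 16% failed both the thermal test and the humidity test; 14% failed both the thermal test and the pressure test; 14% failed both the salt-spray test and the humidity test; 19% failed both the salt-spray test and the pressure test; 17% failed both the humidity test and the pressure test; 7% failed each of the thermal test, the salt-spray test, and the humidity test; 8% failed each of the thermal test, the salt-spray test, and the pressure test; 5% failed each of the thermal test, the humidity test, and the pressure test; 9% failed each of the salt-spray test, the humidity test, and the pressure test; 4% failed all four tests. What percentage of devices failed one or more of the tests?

P(union) = 45 + 37 + 42 + 42 − 19 − 16 − 14 − 14 − 19 − 17 + 7 + 8 + 5 + 9 − 4 = 92%

92%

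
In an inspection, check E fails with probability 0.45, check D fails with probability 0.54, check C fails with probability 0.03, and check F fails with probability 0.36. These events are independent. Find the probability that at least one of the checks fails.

0.8429376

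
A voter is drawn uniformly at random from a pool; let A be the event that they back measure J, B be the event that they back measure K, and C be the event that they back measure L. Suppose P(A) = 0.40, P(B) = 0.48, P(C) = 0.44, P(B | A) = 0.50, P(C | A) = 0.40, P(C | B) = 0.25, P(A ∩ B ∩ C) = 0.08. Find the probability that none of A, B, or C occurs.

P(A ∩ B) = P(A)·P(B|A) = 0.40 × 0.50 = 0.20
P(A ∩ C) = P(A)·P(C|A) = 0.40 × 0.40 = 0.16
P(B ∩ C) = P(B)·P(C|B) = 0.48 × 0.25 = 0.12
Apply inclusion-exclusion:
P(A ∪ B ∪ C) = 0.40 + 0.48 + 0.44 − 0.20 − 0.16 − 0.12 + 0.08 = 0.92
P(none) = 1 − 0.92 = 0.08

0.08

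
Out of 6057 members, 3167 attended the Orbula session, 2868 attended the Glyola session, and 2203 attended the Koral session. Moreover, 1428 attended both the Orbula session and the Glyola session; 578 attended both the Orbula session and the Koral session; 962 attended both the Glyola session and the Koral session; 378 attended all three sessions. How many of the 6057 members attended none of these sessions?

|union| = 3167 + 2868 + 2203 − 1428 − 578 − 962 + 378 = 5648
None: 6057 − 5648 = 409

409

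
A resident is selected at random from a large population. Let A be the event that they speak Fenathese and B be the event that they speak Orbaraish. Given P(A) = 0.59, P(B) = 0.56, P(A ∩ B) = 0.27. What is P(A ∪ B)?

P(A ∪ B) = 0.59 + 0.56 − 0.27 = 0.88

0.88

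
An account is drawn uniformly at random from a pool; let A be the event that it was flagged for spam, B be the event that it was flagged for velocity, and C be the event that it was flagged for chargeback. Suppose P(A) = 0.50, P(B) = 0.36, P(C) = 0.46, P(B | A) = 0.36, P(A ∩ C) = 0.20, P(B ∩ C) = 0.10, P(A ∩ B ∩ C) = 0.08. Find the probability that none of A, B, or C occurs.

0.08

P(A ∩ B) = P(A)·P(B|A) = 0.50 × 0.36 = 0.18
Inclusion–exclusion gives
P(A ∪ B ∪ C) = 0.50 + 0.36 + 0.46 − 0.18 − 0.20 − 0.10 + 0.08 = 0.92
P(none) = 1 − 0.92 = 0.08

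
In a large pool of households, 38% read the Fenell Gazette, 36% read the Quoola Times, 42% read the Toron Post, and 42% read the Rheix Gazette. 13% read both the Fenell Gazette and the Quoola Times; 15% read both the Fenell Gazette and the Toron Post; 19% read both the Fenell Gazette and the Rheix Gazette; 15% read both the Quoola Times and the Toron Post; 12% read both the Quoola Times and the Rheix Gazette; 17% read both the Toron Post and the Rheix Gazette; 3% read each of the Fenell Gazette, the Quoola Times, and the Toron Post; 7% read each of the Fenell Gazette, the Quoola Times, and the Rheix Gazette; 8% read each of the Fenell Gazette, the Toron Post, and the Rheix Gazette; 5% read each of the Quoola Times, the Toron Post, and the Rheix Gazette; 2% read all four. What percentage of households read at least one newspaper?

P(union) = 38 + 36 + 42 + 42 − 13 − 15 − 19 − 15 − 12 − 17 + 3 + 7 + 8 + 5 − 2 = 88%

88%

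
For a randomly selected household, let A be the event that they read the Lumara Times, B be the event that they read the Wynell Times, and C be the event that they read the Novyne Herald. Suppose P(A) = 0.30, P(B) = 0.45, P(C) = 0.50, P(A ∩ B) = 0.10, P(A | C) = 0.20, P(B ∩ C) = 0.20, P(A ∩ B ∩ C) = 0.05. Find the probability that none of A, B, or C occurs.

P(A ∩ C) = P(C)·P(A|C) = 0.50 × 0.20 = 0.10
Inclusion–exclusion gives
P(A ∪ B ∪ C) = 0.30 + 0.45 + 0.50 − 0.10 − 0.10 − 0.20 + 0.05 = 0.90
P(none) = 1 − 0.90 = 0.10

0.10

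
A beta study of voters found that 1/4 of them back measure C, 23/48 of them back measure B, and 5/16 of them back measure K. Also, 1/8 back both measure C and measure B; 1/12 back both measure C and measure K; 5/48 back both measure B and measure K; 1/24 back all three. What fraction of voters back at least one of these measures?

37/48

Using inclusion–exclusion:
P(≥1) = 1/4 + 23/48 + 5/16 − 1/8 − 1/12 − 5/48 + 1/24 = 37/48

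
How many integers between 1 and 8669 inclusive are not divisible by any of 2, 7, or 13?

3431

Apply inclusion-exclusion:
floor(8669/2) + floor(8669/7) + floor(8669/13) − floor(8669/14) − floor(8669/26) − floor(8669/91) + floor(8669/182) = 4334 + 1238 + 666 − 619 − 333 − 95 + 47 = 5238
8669 − 5238 = 3431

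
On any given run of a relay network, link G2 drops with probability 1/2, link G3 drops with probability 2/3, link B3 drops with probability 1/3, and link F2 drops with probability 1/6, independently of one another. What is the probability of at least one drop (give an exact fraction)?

49/54

Since the events are independent, P(none) is the product of the individual non-occurrence probabilities.
P(none) = (1 − 1/2) × (1 − 2/3) × (1 − 1/3) × (1 − 1/6) = 1/2 × 1/3 × 2/3 × 5/6 = 5/54
P(at least one) = 1 − 5/54 = 49/54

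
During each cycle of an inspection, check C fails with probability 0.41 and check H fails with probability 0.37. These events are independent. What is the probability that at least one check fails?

0.6283

P(none) = (1 − 0.41) × (1 − 0.37) = 0.59 × 0.63 = 0.3717
P(at least one) = 1 − 0.3717 = 0.6283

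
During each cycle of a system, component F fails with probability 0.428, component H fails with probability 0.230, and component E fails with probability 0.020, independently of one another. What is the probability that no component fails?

Independence gives P(none) = ∏(1 − pᵢ).
P(none) = (1 − 0.428) × (1 − 0.230) × (1 − 0.020) = 0.572 × 0.770 × 0.980 = 0.4316312

0.4316312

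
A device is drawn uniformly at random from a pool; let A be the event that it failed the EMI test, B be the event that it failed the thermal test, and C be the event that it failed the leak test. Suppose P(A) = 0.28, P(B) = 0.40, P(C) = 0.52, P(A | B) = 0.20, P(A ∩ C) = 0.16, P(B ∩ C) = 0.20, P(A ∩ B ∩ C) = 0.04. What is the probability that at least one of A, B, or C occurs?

P(A ∩ B) = P(B)·P(A|B) = 0.40 × 0.20 = 0.08
P(A ∪ B ∪ C) = 0.28 + 0.40 + 0.52 − 0.08 − 0.16 − 0.20 + 0.04 = 0.80

0.80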